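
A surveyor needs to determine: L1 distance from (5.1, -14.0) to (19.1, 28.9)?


|5.1-19.1| + |(-14)-28.9| = 14 + 42.9 = 56.9

56.9


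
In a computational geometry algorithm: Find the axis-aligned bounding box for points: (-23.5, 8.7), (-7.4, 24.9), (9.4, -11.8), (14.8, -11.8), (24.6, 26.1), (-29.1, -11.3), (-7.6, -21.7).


x range: [-29.1, 24.6]
y range: [-21.7, 26.1]
Bounding box: (-29.1,-21.7) to (24.6,26.1)

(-29.1,-21.7) to (24.6,26.1)


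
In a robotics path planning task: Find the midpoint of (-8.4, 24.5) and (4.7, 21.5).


M = (((-8.4)+4.7)/2, (24.5+21.5)/2)
= (-1.85, 23)

(-1.85, 23)


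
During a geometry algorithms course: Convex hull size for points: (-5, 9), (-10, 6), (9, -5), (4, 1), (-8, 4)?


Convex hull vertices (CCW): (-10, 6), (-8, 4), (9, -5), (4, 1), (-5, 9)
Count = 5

5


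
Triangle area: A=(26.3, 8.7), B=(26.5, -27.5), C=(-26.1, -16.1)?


Area = |x_A(y_B-y_C) + x_B(y_C-y_A) + x_C(y_A-y_B)|/2
= |(-299.82) + (-657.2) + (-944.82)|/2
= 1901.84/2 = 950.92

950.92


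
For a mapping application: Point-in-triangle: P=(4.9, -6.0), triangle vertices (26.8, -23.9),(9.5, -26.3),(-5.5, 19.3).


Cross products: AB x AP = -362.23, BC x BP = -94.74, CA x CP = -367.91
All same sign? yes

Yes, inside


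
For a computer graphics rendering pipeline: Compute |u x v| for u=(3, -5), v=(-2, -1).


|u x v| = |3*(-1) - (-5)*(-2)|
= |(-3) - 10| = 13

13


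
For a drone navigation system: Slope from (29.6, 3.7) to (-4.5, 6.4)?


slope = (y2-y1)/(x2-x1) = (6.4-3.7)/((-4.5)-29.6) = 2.7/(-34.1) = -0.0792

-0.0792


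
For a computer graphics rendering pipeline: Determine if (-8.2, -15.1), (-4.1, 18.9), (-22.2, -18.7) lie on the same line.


Cross product: ((-4.1)-(-8.2))*((-18.7)-(-15.1)) - (18.9-(-15.1))*((-22.2)-(-8.2))
= 461.24

No, not collinear


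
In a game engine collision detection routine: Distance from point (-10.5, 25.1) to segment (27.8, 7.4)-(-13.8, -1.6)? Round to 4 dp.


Project P onto AB: t = 0.7916 (clamped to [0,1])
Closest point on segment: (-5.1294, 0.2759)
Distance: 25.3985

25.3985


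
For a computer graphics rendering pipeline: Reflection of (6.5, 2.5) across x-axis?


Reflection over x-axis: (x,y) -> (x,-y)
(6.5, 2.5) -> (6.5, -2.5)

(6.5, -2.5)


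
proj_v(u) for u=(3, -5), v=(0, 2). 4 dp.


u.v = -10, |v| = sqrt(4) = 2
Scalar projection = u.v / |v| = -10 / sqrt(4) = -5

-5


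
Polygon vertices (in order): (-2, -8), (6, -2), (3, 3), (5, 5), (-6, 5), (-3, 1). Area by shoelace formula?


Shoelace sum: ((-2)*(-2) - 6*(-8)) + (6*3 - 3*(-2)) + (3*5 - 5*3) + (5*5 - (-6)*5) + ((-6)*1 - (-3)*5) + ((-3)*(-8) - (-2)*1)
= 166
Area = |166|/2 = 83

83


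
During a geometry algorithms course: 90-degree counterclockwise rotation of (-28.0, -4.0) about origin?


90° CCW: (x,y) -> (-y, x)
(-28,-4) -> (4, -28)

(4, -28)


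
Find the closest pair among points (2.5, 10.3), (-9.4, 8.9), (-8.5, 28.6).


d(P0,P1) = 11.9821, d(P0,P2) = 21.3516, d(P1,P2) = 19.7205
Closest: P0 and P1

Closest pair: (2.5, 10.3) and (-9.4, 8.9), distance = 11.9821


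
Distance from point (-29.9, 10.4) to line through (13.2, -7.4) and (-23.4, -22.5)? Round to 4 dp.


|cross product| = 1302.29
|line direction| = sqrt(1567.57) = 39.5925
Distance = 1302.29/sqrt(1567.57) = 32.8923

32.8923


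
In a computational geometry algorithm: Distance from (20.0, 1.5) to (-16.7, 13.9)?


dx=-36.7, dy=12.4
d^2 = (-36.7)^2 + 12.4^2 = 1500.65
d = sqrt(1500.65) = 38.7382

38.7382


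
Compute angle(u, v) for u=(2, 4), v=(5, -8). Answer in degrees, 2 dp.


u.v = -22, |u| = sqrt(20) = 4.4721, |v| = sqrt(89) = 9.434
cos(theta) = u.v/(|u||v|) = -22/sqrt(1780) = -0.52145
theta = acos(-0.52145) = 121.43 degrees

121.43 degrees


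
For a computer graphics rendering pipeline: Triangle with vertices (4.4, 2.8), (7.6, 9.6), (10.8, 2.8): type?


Side lengths squared: AB^2=56.48, BC^2=56.48, CA^2=40.96
Sorted: [40.96, 56.48, 56.48]
By sides: Isosceles, By angles: Acute

Isosceles, Acute


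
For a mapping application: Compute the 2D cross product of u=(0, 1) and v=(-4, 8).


u x v = u_x*v_y - u_y*v_x = 0*8 - 1*(-4)
= 0 - (-4) = 4

4


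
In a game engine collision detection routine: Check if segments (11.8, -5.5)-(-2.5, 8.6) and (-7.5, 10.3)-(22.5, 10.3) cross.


Cross products: d1=-474, d2=-51, d3=46.19, d4=-376.81
d1*d2 < 0 and d3*d4 < 0? no

No, they don't intersect


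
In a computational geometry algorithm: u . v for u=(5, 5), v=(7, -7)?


u . v = u_x*v_x + u_y*v_y = 5*7 + 5*(-7)
= 35 + (-35) = 0

0


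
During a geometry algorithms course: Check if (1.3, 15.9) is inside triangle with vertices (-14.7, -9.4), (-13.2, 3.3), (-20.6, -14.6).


Cross products: AB x AP = -165.25, BC x BP = 166.31, CA x CP = 66.07
All same sign? no

No, outside


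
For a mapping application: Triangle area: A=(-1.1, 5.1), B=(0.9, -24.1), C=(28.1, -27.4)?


Area = |x_A(y_B-y_C) + x_B(y_C-y_A) + x_C(y_A-y_B)|/2
= |(-3.63) + (-29.25) + 820.52|/2
= 787.64/2 = 393.82

393.82


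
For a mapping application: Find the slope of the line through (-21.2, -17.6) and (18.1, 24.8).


slope = (y2-y1)/(x2-x1) = (24.8-(-17.6))/(18.1-(-21.2)) = 42.4/39.3 = 1.0789

1.0789


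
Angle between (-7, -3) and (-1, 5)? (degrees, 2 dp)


u.v = -8, |u| = sqrt(58) = 7.6158, |v| = sqrt(26) = 5.099
cos(theta) = u.v/(|u||v|) = -8/sqrt(1508) = -0.20601
theta = acos(-0.20601) = 101.89 degrees

101.89 degrees


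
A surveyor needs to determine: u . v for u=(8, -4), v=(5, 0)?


u . v = u_x*v_x + u_y*v_y = 8*5 + (-4)*0
= 40 + 0 = 40

40


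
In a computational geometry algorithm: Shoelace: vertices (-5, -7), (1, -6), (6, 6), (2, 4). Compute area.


Shoelace sum: ((-5)*(-6) - 1*(-7)) + (1*6 - 6*(-6)) + (6*4 - 2*6) + (2*(-7) - (-5)*4)
= 97
Area = |97|/2 = 48.5

48.5


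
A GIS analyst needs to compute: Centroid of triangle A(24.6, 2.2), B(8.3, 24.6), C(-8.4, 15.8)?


Centroid = ((x_A+x_B+x_C)/3, (y_A+y_B+y_C)/3)
= ((24.6+8.3+(-8.4))/3, (2.2+24.6+15.8)/3)
= (8.1667, 14.2)

(8.1667, 14.2)


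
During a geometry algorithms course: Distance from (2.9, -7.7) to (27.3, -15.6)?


dx=24.4, dy=-7.9
d^2 = 24.4^2 + (-7.9)^2 = 657.77
d = sqrt(657.77) = 25.647

25.647


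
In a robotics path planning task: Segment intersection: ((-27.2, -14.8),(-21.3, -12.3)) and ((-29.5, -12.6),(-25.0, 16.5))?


Cross products: d1=-76.83, d2=-237.27, d3=18.73, d4=179.17
d1*d2 < 0 and d3*d4 < 0? no

No, they don't intersect


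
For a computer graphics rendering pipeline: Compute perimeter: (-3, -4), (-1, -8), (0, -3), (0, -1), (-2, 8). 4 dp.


Sides: (-3, -4)->(-1, -8): sqrt(20) = 4.472136, (-1, -8)->(0, -3): sqrt(26) = 5.09902, (0, -3)->(0, -1): sqrt(4) = 2, (0, -1)->(-2, 8): sqrt(85) = 9.219544, (-2, 8)->(-3, -4): sqrt(145) = 12.041595
Sum = 32.832295
Perimeter = 32.8323

32.8323


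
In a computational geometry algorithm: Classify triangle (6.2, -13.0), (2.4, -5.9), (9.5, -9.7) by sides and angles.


Side lengths squared: AB^2=64.85, BC^2=64.85, CA^2=21.78
Sorted: [21.78, 64.85, 64.85]
By sides: Isosceles, By angles: Acute

Isosceles, Acute


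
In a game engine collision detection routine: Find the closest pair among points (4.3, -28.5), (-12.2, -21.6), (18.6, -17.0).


d(P0,P1) = 17.8846, d(P0,P2) = 18.3505, d(P1,P2) = 31.1416
Closest: P0 and P1

Closest pair: (4.3, -28.5) and (-12.2, -21.6), distance = 17.8846


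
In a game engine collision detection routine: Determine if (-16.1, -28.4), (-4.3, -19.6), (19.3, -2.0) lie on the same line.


Cross product: ((-4.3)-(-16.1))*((-2)-(-28.4)) - ((-19.6)-(-28.4))*(19.3-(-16.1))
= 0

Yes, collinear


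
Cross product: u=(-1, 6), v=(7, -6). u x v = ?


u x v = u_x*v_y - u_y*v_x = (-1)*(-6) - 6*7
= 6 - 42 = -36

-36


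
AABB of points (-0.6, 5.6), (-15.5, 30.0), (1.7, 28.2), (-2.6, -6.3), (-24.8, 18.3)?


x range: [-24.8, 1.7]
y range: [-6.3, 30]
Bounding box: (-24.8,-6.3) to (1.7,30)

(-24.8,-6.3) to (1.7,30)


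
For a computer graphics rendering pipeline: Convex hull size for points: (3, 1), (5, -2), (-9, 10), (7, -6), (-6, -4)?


Convex hull vertices (CCW): (-9, 10), (-6, -4), (7, -6), (5, -2), (3, 1)
Count = 5

5


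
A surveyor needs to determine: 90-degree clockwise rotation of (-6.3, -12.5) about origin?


90° CW: (x,y) -> (y, -x)
(-6.3,-12.5) -> (-12.5, 6.3)

(-12.5, 6.3)


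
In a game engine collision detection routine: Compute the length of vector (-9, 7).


|u| = sqrt((-9)^2 + 7^2) = sqrt(130) = 11.4018

11.4018


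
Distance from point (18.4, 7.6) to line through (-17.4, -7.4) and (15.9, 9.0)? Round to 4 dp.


|cross product| = 87.62
|line direction| = sqrt(1377.85) = 37.1194
Distance = 87.62/sqrt(1377.85) = 2.3605

2.3605


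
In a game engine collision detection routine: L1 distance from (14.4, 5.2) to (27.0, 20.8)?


|14.4-27| + |5.2-20.8| = 12.6 + 15.6 = 28.2

28.2


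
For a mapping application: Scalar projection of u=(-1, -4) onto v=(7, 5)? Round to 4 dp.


u.v = -27, |v| = sqrt(74) = 8.6023
Scalar projection = u.v / |v| = -27 / sqrt(74) = -3.1387

-3.1387


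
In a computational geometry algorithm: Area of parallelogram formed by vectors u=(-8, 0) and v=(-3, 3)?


|u x v| = |(-8)*3 - 0*(-3)|
= |(-24) - 0| = 24

24


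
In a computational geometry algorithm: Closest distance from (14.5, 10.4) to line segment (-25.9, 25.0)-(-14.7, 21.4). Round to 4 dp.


Project P onto AB: t = 1 (clamped to [0,1])
Closest point on segment: (-14.7, 21.4)
Distance: 31.2032

31.2032


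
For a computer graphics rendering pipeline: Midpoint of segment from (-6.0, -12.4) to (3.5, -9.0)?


M = (((-6)+3.5)/2, ((-12.4)+(-9))/2)
= (-1.25, -10.7)

(-1.25, -10.7)


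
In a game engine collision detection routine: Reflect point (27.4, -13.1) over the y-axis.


Reflection over y-axis: (x,y) -> (-x,y)
(27.4, -13.1) -> (-27.4, -13.1)

(-27.4, -13.1)


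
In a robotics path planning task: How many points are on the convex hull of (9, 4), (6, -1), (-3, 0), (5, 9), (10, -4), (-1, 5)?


Convex hull vertices (CCW): (-3, 0), (10, -4), (9, 4), (5, 9), (-1, 5)
Count = 5

5


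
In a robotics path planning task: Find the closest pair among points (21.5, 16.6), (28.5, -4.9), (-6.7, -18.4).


d(P0,P1) = 22.6108, d(P0,P2) = 44.9471, d(P1,P2) = 37.7
Closest: P0 and P1

Closest pair: (21.5, 16.6) and (28.5, -4.9), distance = 22.6108


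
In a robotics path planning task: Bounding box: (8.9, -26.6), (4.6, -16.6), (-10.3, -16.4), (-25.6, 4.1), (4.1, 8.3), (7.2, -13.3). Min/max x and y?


x range: [-25.6, 8.9]
y range: [-26.6, 8.3]
Bounding box: (-25.6,-26.6) to (8.9,8.3)

(-25.6,-26.6) to (8.9,8.3)


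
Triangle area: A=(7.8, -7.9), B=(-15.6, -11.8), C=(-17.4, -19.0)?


Area = |x_A(y_B-y_C) + x_B(y_C-y_A) + x_C(y_A-y_B)|/2
= |56.16 + 173.16 + (-67.86)|/2
= 161.46/2 = 80.73

80.73


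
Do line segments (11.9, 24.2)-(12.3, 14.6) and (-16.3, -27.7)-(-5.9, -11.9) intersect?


Cross products: d1=94.2, d2=-11.96, d3=-291.48, d4=-185.32
d1*d2 < 0 and d3*d4 < 0? no

No, they don't intersect


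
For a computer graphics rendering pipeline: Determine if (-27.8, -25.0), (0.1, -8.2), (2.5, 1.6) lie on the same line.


Cross product: (0.1-(-27.8))*(1.6-(-25)) - ((-8.2)-(-25))*(2.5-(-27.8))
= 233.1

No, not collinear


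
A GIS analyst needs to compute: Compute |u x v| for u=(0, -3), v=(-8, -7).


|u x v| = |0*(-7) - (-3)*(-8)|
= |0 - 24| = 24

24


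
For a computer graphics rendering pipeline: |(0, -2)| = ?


|u| = sqrt(0^2 + (-2)^2) = sqrt(4) = 2

2


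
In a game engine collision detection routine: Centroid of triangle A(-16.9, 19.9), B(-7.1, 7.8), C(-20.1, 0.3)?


Centroid = ((x_A+x_B+x_C)/3, (y_A+y_B+y_C)/3)
= (((-16.9)+(-7.1)+(-20.1))/3, (19.9+7.8+0.3)/3)
= (-14.7, 9.3333)

(-14.7, 9.3333)


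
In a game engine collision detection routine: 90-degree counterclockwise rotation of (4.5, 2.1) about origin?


90° CCW: (x,y) -> (-y, x)
(4.5,2.1) -> (-2.1, 4.5)

(-2.1, 4.5)


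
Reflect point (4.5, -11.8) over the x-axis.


Reflection over x-axis: (x,y) -> (x,-y)
(4.5, -11.8) -> (4.5, 11.8)

(4.5, 11.8)


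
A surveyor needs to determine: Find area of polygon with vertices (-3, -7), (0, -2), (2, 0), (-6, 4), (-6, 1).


Shoelace sum: ((-3)*(-2) - 0*(-7)) + (0*0 - 2*(-2)) + (2*4 - (-6)*0) + ((-6)*1 - (-6)*4) + ((-6)*(-7) - (-3)*1)
= 81
Area = |81|/2 = 40.5

40.5


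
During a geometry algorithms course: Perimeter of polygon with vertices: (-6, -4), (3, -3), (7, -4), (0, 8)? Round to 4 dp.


Sides: (-6, -4)->(3, -3): sqrt(82) = 9.055385, (3, -3)->(7, -4): sqrt(17) = 4.123106, (7, -4)->(0, 8): sqrt(193) = 13.892444, (0, 8)->(-6, -4): sqrt(180) = 13.416408
Sum = 40.487343
Perimeter = 40.4873

40.4873


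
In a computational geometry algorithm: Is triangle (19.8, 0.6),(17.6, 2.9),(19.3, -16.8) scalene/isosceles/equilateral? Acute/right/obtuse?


Side lengths squared: AB^2=10.13, BC^2=390.98, CA^2=303.01
Sorted: [10.13, 303.01, 390.98]
By sides: Scalene, By angles: Obtuse

Scalene, Obtuse


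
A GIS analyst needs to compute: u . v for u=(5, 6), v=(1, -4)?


u . v = u_x*v_x + u_y*v_y = 5*1 + 6*(-4)
= 5 + (-24) = -19

-19


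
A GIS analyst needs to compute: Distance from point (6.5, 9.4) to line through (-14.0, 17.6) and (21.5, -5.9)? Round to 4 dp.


|cross product| = 190.65
|line direction| = sqrt(1812.5) = 42.5735
Distance = 190.65/sqrt(1812.5) = 4.4781

4.4781


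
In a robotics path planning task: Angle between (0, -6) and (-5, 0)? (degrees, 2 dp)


u.v = 0, |u| = sqrt(36) = 6, |v| = sqrt(25) = 5
cos(theta) = u.v/(|u||v|) = 0/sqrt(900) = 0
theta = acos(0) = 90 degrees

90 degrees


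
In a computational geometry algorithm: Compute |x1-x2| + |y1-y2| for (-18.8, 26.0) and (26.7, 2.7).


|(-18.8)-26.7| + |26-2.7| = 45.5 + 23.3 = 68.8

68.8


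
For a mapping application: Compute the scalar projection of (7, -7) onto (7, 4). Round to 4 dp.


u.v = 21, |v| = sqrt(65) = 8.0623
Scalar projection = u.v / |v| = 21 / sqrt(65) = 2.6047

2.6047


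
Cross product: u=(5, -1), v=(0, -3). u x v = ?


u x v = u_x*v_y - u_y*v_x = 5*(-3) - (-1)*0
= (-15) - 0 = -15

-15


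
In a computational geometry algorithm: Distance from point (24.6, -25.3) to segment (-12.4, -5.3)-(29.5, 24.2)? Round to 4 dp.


Project P onto AB: t = 0.3657 (clamped to [0,1])
Closest point on segment: (2.9232, 5.4884)
Distance: 37.6538

37.6538


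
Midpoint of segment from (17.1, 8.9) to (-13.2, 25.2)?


M = ((17.1+(-13.2))/2, (8.9+25.2)/2)
= (1.95, 17.05)

(1.95, 17.05)


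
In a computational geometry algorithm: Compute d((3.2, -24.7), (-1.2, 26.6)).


dx=-4.4, dy=51.3
d^2 = (-4.4)^2 + 51.3^2 = 2651.05
d = sqrt(2651.05) = 51.4883

51.4883


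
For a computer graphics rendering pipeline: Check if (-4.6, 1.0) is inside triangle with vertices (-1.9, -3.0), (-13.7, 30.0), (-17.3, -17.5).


Cross products: AB x AP = 41.9, BC x BP = 536.65, CA x CP = 100.75
All same sign? yes

Yes, inside


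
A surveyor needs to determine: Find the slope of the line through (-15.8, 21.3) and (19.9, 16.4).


slope = (y2-y1)/(x2-x1) = (16.4-21.3)/(19.9-(-15.8)) = (-4.9)/35.7 = -0.1373

-0.1373


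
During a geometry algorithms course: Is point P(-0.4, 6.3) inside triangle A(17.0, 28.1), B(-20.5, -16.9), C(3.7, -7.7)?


Cross products: AB x AP = 34.5, BC x BP = 376.52, CA x CP = 332.98
All same sign? yes

Yes, inside


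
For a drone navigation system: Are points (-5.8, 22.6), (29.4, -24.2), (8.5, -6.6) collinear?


Cross product: (29.4-(-5.8))*((-6.6)-22.6) - ((-24.2)-22.6)*(8.5-(-5.8))
= -358.6

No, not collinear


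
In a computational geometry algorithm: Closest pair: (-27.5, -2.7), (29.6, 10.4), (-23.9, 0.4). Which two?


d(P0,P1) = 58.5834, d(P0,P2) = 4.7508, d(P1,P2) = 54.4266
Closest: P0 and P2

Closest pair: (-27.5, -2.7) and (-23.9, 0.4), distance = 4.7508


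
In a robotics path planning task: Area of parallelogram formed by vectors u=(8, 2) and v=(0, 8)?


|u x v| = |8*8 - 2*0|
= |64 - 0| = 64

64


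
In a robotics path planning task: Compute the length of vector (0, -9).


|u| = sqrt(0^2 + (-9)^2) = sqrt(81) = 9

9


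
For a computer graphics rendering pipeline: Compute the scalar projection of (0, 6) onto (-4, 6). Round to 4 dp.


u.v = 36, |v| = sqrt(52) = 7.2111
Scalar projection = u.v / |v| = 36 / sqrt(52) = 4.9923

4.9923


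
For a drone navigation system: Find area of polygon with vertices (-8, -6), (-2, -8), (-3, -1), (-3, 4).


Shoelace sum: ((-8)*(-8) - (-2)*(-6)) + ((-2)*(-1) - (-3)*(-8)) + ((-3)*4 - (-3)*(-1)) + ((-3)*(-6) - (-8)*4)
= 65
Area = |65|/2 = 32.5

32.5


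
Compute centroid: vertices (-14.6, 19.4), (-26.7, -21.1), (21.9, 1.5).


Centroid = ((x_A+x_B+x_C)/3, (y_A+y_B+y_C)/3)
= (((-14.6)+(-26.7)+21.9)/3, (19.4+(-21.1)+1.5)/3)
= (-6.4667, -0.0667)

(-6.4667, -0.0667)


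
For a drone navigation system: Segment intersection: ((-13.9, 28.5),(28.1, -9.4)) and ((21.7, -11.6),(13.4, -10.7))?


Cross products: d1=-300.79, d2=-24.02, d3=-334.96, d4=-611.73
d1*d2 < 0 and d3*d4 < 0? no

No, they don't intersect


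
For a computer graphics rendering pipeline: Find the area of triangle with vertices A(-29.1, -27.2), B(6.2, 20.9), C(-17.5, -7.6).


Area = |x_A(y_B-y_C) + x_B(y_C-y_A) + x_C(y_A-y_B)|/2
= |(-829.35) + 121.52 + 841.75|/2
= 133.92/2 = 66.96

66.96


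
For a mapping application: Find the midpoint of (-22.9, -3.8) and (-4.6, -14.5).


M = (((-22.9)+(-4.6))/2, ((-3.8)+(-14.5))/2)
= (-13.75, -9.15)

(-13.75, -9.15)


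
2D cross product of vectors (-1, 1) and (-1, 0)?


u x v = u_x*v_y - u_y*v_x = (-1)*0 - 1*(-1)
= 0 - (-1) = 1

1


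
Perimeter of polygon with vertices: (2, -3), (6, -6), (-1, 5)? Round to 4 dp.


Sides: (2, -3)->(6, -6): sqrt(25) = 5, (6, -6)->(-1, 5): sqrt(170) = 13.038405, (-1, 5)->(2, -3): sqrt(73) = 8.544004
Sum = 26.582409
Perimeter = 26.5824

26.5824


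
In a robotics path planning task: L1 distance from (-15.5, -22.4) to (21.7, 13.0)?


|(-15.5)-21.7| + |(-22.4)-13| = 37.2 + 35.4 = 72.6

72.6


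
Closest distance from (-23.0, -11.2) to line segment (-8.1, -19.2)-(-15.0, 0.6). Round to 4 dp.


Project P onto AB: t = 0.5941 (clamped to [0,1])
Closest point on segment: (-12.1995, -7.4362)
Distance: 11.4375

11.4375


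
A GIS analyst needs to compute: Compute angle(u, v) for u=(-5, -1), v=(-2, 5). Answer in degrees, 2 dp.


u.v = 5, |u| = sqrt(26) = 5.099, |v| = sqrt(29) = 5.3852
cos(theta) = u.v/(|u||v|) = 5/sqrt(754) = 0.182089
theta = acos(0.182089) = 79.51 degrees

79.51 degrees


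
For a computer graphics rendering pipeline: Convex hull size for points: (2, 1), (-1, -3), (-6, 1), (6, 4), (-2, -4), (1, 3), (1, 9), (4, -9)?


Convex hull vertices (CCW): (-6, 1), (-2, -4), (4, -9), (6, 4), (1, 9)
Count = 5

5


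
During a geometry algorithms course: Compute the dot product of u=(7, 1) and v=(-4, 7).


u . v = u_x*v_x + u_y*v_y = 7*(-4) + 1*7
= (-28) + 7 = -21

-21


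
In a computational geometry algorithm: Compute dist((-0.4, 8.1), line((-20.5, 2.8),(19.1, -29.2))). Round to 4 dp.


|cross product| = 853.08
|line direction| = sqrt(2592.16) = 50.9133
Distance = 853.08/sqrt(2592.16) = 16.7556

16.7556


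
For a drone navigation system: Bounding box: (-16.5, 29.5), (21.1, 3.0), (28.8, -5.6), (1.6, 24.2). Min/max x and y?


x range: [-16.5, 28.8]
y range: [-5.6, 29.5]
Bounding box: (-16.5,-5.6) to (28.8,29.5)

(-16.5,-5.6) to (28.8,29.5)


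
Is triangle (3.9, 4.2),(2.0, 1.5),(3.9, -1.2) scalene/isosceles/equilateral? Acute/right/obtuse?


Side lengths squared: AB^2=10.9, BC^2=10.9, CA^2=29.16
Sorted: [10.9, 10.9, 29.16]
By sides: Isosceles, By angles: Obtuse

Isosceles, Obtuse


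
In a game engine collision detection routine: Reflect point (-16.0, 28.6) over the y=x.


Reflection over y=x: (x,y) -> (y,x)
(-16, 28.6) -> (28.6, -16)

(28.6, -16)


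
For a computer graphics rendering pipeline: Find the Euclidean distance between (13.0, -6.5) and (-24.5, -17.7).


dx=-37.5, dy=-11.2
d^2 = (-37.5)^2 + (-11.2)^2 = 1531.69
d = sqrt(1531.69) = 39.1368

39.1368


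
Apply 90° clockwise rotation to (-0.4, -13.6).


90° CW: (x,y) -> (y, -x)
(-0.4,-13.6) -> (-13.6, 0.4)

(-13.6, 0.4)


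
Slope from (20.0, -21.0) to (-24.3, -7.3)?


slope = (y2-y1)/(x2-x1) = ((-7.3)-(-21))/((-24.3)-20) = 13.7/(-44.3) = -0.3093

-0.3093


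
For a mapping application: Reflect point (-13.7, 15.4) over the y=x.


Reflection over y=x: (x,y) -> (y,x)
(-13.7, 15.4) -> (15.4, -13.7)

(15.4, -13.7)


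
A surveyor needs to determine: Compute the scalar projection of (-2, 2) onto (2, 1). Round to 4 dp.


u.v = -2, |v| = sqrt(5) = 2.2361
Scalar projection = u.v / |v| = -2 / sqrt(5) = -0.8944

-0.8944


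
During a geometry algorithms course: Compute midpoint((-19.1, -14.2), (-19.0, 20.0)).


M = (((-19.1)+(-19))/2, ((-14.2)+20)/2)
= (-19.05, 2.9)

(-19.05, 2.9)


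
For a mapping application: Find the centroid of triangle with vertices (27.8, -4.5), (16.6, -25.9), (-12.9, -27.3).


Centroid = ((x_A+x_B+x_C)/3, (y_A+y_B+y_C)/3)
= ((27.8+16.6+(-12.9))/3, ((-4.5)+(-25.9)+(-27.3))/3)
= (10.5, -19.2333)

(10.5, -19.2333)


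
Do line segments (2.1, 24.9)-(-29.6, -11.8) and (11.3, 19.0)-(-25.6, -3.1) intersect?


Cross products: d1=-421.03, d2=232.63, d3=524.67, d4=-128.99
d1*d2 < 0 and d3*d4 < 0? yes

Yes, they intersect


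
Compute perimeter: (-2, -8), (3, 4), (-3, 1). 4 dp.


Sides: (-2, -8)->(3, 4): sqrt(169) = 13, (3, 4)->(-3, 1): sqrt(45) = 6.708204, (-3, 1)->(-2, -8): sqrt(82) = 9.055385
Sum = 28.763589
Perimeter = 28.7636

28.7636


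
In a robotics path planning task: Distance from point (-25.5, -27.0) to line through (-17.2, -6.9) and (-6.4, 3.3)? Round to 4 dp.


|cross product| = 132.42
|line direction| = sqrt(220.68) = 14.8553
Distance = 132.42/sqrt(220.68) = 8.914

8.914


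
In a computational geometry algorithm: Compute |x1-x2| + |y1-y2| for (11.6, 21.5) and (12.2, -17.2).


|11.6-12.2| + |21.5-(-17.2)| = 0.6 + 38.7 = 39.3

39.3


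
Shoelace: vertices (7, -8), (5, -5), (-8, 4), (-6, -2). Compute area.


Shoelace sum: (7*(-5) - 5*(-8)) + (5*4 - (-8)*(-5)) + ((-8)*(-2) - (-6)*4) + ((-6)*(-8) - 7*(-2))
= 87
Area = |87|/2 = 43.5

43.5


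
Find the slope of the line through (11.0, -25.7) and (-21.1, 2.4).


slope = (y2-y1)/(x2-x1) = (2.4-(-25.7))/((-21.1)-11) = 28.1/(-32.1) = -0.8754

-0.8754


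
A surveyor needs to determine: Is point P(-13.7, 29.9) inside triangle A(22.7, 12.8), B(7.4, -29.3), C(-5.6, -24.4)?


Cross products: AB x AP = -1794.07, BC x BP = -666.21, CA x CP = 1838.01
All same sign? no

No, outside


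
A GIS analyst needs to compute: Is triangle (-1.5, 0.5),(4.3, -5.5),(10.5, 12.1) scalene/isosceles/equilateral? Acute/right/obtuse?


Side lengths squared: AB^2=69.64, BC^2=348.2, CA^2=278.56
Sorted: [69.64, 278.56, 348.2]
By sides: Scalene, By angles: Right

Scalene, Right


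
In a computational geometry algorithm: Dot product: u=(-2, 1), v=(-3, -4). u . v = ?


u . v = u_x*v_x + u_y*v_y = (-2)*(-3) + 1*(-4)
= 6 + (-4) = 2

2


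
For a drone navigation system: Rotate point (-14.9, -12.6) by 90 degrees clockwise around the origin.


90° CW: (x,y) -> (y, -x)
(-14.9,-12.6) -> (-12.6, 14.9)

(-12.6, 14.9)


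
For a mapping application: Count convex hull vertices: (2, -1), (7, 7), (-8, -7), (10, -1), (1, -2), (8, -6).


Convex hull vertices (CCW): (-8, -7), (8, -6), (10, -1), (7, 7)
Count = 4

4


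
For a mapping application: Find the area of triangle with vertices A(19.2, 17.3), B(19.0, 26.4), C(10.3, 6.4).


Area = |x_A(y_B-y_C) + x_B(y_C-y_A) + x_C(y_A-y_B)|/2
= |384 + (-207.1) + (-93.73)|/2
= 83.17/2 = 41.585

41.585


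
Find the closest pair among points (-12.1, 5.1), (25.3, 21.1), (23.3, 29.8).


d(P0,P1) = 40.6787, d(P0,P2) = 43.1654, d(P1,P2) = 8.9269
Closest: P1 and P2

Closest pair: (25.3, 21.1) and (23.3, 29.8), distance = 8.9269


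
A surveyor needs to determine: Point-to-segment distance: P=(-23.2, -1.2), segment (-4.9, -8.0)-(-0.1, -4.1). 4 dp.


Project P onto AB: t = 0 (clamped to [0,1])
Closest point on segment: (-4.9, -8)
Distance: 19.5226

19.5226


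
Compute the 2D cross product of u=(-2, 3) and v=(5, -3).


u x v = u_x*v_y - u_y*v_x = (-2)*(-3) - 3*5
= 6 - 15 = -9

-9


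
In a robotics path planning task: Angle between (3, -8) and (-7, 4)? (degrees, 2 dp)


u.v = -53, |u| = sqrt(73) = 8.544, |v| = sqrt(65) = 8.0623
cos(theta) = u.v/(|u||v|) = -53/sqrt(4745) = -0.76941
theta = acos(-0.76941) = 140.3 degrees

140.3 degrees


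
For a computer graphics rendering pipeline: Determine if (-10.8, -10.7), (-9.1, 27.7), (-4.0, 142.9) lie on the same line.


Cross product: ((-9.1)-(-10.8))*(142.9-(-10.7)) - (27.7-(-10.7))*((-4)-(-10.8))
= 0

Yes, collinear


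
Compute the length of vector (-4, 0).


|u| = sqrt((-4)^2 + 0^2) = sqrt(16) = 4

4


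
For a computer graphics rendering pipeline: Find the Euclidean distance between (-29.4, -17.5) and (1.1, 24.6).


dx=30.5, dy=42.1
d^2 = 30.5^2 + 42.1^2 = 2702.66
d = sqrt(2702.66) = 51.9871

51.9871


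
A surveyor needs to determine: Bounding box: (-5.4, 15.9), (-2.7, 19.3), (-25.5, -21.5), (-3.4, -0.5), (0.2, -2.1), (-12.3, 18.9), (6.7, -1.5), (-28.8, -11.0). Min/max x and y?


x range: [-28.8, 6.7]
y range: [-21.5, 19.3]
Bounding box: (-28.8,-21.5) to (6.7,19.3)

(-28.8,-21.5) to (6.7,19.3)


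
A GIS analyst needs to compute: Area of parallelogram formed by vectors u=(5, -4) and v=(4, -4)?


|u x v| = |5*(-4) - (-4)*4|
= |(-20) - (-16)| = 4

4


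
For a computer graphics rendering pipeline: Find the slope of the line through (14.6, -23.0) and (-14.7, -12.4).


slope = (y2-y1)/(x2-x1) = ((-12.4)-(-23))/((-14.7)-14.6) = 10.6/(-29.3) = -0.3618

-0.3618


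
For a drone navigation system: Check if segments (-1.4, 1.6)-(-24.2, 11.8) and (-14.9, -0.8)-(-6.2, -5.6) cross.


Cross products: d1=85.68, d2=64.98, d3=192.42, d4=213.12
d1*d2 < 0 and d3*d4 < 0? no

No, they don't intersect


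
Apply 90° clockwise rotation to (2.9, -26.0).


90° CW: (x,y) -> (y, -x)
(2.9,-26) -> (-26, -2.9)

(-26, -2.9)


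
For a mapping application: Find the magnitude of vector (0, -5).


|u| = sqrt(0^2 + (-5)^2) = sqrt(25) = 5

5


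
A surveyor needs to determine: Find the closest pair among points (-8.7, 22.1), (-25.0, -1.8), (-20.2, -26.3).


d(P0,P1) = 28.9292, d(P0,P2) = 49.7475, d(P1,P2) = 24.9658
Closest: P1 and P2

Closest pair: (-25.0, -1.8) and (-20.2, -26.3), distance = 24.9658


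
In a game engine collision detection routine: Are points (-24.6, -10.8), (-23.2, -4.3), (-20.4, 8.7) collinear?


Cross product: ((-23.2)-(-24.6))*(8.7-(-10.8)) - ((-4.3)-(-10.8))*((-20.4)-(-24.6))
= 0

Yes, collinear


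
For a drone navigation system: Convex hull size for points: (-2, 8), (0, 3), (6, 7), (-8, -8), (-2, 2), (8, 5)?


Convex hull vertices (CCW): (-8, -8), (8, 5), (6, 7), (-2, 8)
Count = 4

4


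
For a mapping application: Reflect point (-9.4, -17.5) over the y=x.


Reflection over y=x: (x,y) -> (y,x)
(-9.4, -17.5) -> (-17.5, -9.4)

(-17.5, -9.4)


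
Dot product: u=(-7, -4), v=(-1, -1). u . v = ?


u . v = u_x*v_x + u_y*v_y = (-7)*(-1) + (-4)*(-1)
= 7 + 4 = 11

11


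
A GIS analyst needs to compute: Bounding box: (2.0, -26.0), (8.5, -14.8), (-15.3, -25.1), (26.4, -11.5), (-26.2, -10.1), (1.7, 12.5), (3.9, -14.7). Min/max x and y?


x range: [-26.2, 26.4]
y range: [-26, 12.5]
Bounding box: (-26.2,-26) to (26.4,12.5)

(-26.2,-26) to (26.4,12.5)


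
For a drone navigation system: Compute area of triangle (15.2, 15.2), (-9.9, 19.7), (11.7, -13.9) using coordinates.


Area = |x_A(y_B-y_C) + x_B(y_C-y_A) + x_C(y_A-y_B)|/2
= |510.72 + 288.09 + (-52.65)|/2
= 746.16/2 = 373.08

373.08


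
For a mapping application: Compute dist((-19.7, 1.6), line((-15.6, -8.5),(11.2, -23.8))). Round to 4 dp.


|cross product| = 207.95
|line direction| = sqrt(952.33) = 30.8598
Distance = 207.95/sqrt(952.33) = 6.7385

6.7385


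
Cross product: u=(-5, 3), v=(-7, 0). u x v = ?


u x v = u_x*v_y - u_y*v_x = (-5)*0 - 3*(-7)
= 0 - (-21) = 21

21


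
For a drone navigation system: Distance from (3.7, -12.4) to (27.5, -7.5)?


dx=23.8, dy=4.9
d^2 = 23.8^2 + 4.9^2 = 590.45
d = sqrt(590.45) = 24.2992

24.2992


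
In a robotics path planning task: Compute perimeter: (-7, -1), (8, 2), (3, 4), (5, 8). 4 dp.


Sides: (-7, -1)->(8, 2): sqrt(234) = 15.297059, (8, 2)->(3, 4): sqrt(29) = 5.385165, (3, 4)->(5, 8): sqrt(20) = 4.472136, (5, 8)->(-7, -1): sqrt(225) = 15
Sum = 40.15436
Perimeter = 40.1544

40.1544


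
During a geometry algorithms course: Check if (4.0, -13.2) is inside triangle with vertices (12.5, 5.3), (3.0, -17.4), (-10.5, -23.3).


Cross products: AB x AP = -17.2, BC x BP = -50.8, CA x CP = -182.4
All same sign? yes

Yes, inside


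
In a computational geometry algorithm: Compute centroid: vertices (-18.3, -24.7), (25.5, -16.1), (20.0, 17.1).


Centroid = ((x_A+x_B+x_C)/3, (y_A+y_B+y_C)/3)
= (((-18.3)+25.5+20)/3, ((-24.7)+(-16.1)+17.1)/3)
= (9.0667, -7.9)

(9.0667, -7.9)


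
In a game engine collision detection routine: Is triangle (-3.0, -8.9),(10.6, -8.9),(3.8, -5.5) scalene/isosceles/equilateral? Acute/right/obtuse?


Side lengths squared: AB^2=184.96, BC^2=57.8, CA^2=57.8
Sorted: [57.8, 57.8, 184.96]
By sides: Isosceles, By angles: Obtuse

Isosceles, Obtuse


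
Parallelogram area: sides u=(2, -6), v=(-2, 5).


|u x v| = |2*5 - (-6)*(-2)|
= |10 - 12| = 2

2


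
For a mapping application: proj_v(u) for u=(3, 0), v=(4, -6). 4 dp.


u.v = 12, |v| = sqrt(52) = 7.2111
Scalar projection = u.v / |v| = 12 / sqrt(52) = 1.6641

1.6641


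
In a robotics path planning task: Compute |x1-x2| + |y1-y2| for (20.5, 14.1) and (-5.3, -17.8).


|20.5-(-5.3)| + |14.1-(-17.8)| = 25.8 + 31.9 = 57.7

57.7


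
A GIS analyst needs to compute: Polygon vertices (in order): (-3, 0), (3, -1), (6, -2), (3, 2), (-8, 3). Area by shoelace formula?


Shoelace sum: ((-3)*(-1) - 3*0) + (3*(-2) - 6*(-1)) + (6*2 - 3*(-2)) + (3*3 - (-8)*2) + ((-8)*0 - (-3)*3)
= 55
Area = |55|/2 = 27.5

27.5


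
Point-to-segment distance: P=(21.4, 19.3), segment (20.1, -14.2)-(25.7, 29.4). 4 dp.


Project P onto AB: t = 0.7596 (clamped to [0,1])
Closest point on segment: (24.354, 18.9206)
Distance: 2.9783

2.9783


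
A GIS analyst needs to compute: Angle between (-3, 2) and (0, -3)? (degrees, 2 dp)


u.v = -6, |u| = sqrt(13) = 3.6056, |v| = sqrt(9) = 3
cos(theta) = u.v/(|u||v|) = -6/sqrt(117) = -0.5547
theta = acos(-0.5547) = 123.69 degrees

123.69 degrees


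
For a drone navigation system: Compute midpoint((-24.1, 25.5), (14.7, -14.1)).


M = (((-24.1)+14.7)/2, (25.5+(-14.1))/2)
= (-4.7, 5.7)

(-4.7, 5.7)


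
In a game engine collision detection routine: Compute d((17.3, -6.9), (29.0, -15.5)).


dx=11.7, dy=-8.6
d^2 = 11.7^2 + (-8.6)^2 = 210.85
d = sqrt(210.85) = 14.5207

14.5207


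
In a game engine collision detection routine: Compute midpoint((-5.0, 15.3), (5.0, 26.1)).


M = (((-5)+5)/2, (15.3+26.1)/2)
= (0, 20.7)

(0, 20.7)


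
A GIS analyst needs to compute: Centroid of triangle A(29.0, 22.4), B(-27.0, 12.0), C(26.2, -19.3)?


Centroid = ((x_A+x_B+x_C)/3, (y_A+y_B+y_C)/3)
= ((29+(-27)+26.2)/3, (22.4+12+(-19.3))/3)
= (9.4, 5.0333)

(9.4, 5.0333)


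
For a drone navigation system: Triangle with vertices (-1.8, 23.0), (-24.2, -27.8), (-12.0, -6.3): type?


Side lengths squared: AB^2=3082.4, BC^2=611.09, CA^2=962.53
Sorted: [611.09, 962.53, 3082.4]
By sides: Scalene, By angles: Obtuse

Scalene, Obtuse


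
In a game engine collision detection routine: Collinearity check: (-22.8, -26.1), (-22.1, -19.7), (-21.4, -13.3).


Cross product: ((-22.1)-(-22.8))*((-13.3)-(-26.1)) - ((-19.7)-(-26.1))*((-21.4)-(-22.8))
= 0

Yes, collinear


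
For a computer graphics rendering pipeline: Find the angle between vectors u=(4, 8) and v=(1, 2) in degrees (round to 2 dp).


u.v = 20, |u| = sqrt(80) = 8.9443, |v| = sqrt(5) = 2.2361
cos(theta) = u.v/(|u||v|) = 20/sqrt(400) = 1
theta = acos(1) = 0 degrees

0 degrees


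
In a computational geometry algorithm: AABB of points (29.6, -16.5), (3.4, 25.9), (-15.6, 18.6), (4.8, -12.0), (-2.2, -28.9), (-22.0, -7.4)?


x range: [-22, 29.6]
y range: [-28.9, 25.9]
Bounding box: (-22,-28.9) to (29.6,25.9)

(-22,-28.9) to (29.6,25.9)


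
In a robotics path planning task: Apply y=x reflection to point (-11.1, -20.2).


Reflection over y=x: (x,y) -> (y,x)
(-11.1, -20.2) -> (-20.2, -11.1)

(-20.2, -11.1)


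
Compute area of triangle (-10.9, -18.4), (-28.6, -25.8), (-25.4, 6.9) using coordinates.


Area = |x_A(y_B-y_C) + x_B(y_C-y_A) + x_C(y_A-y_B)|/2
= |356.43 + (-723.58) + (-187.96)|/2
= 555.11/2 = 277.555

277.555


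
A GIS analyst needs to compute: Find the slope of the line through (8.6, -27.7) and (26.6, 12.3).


slope = (y2-y1)/(x2-x1) = (12.3-(-27.7))/(26.6-8.6) = 40/18 = 2.2222

2.2222


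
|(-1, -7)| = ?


|u| = sqrt((-1)^2 + (-7)^2) = sqrt(50) = 7.0711

7.0711


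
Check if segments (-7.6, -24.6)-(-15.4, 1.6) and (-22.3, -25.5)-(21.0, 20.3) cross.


Cross products: d1=-634.29, d2=857.41, d3=392.16, d4=-1099.54
d1*d2 < 0 and d3*d4 < 0? yes

Yes, they intersect


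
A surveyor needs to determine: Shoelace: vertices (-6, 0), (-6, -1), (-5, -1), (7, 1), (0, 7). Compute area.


Shoelace sum: ((-6)*(-1) - (-6)*0) + ((-6)*(-1) - (-5)*(-1)) + ((-5)*1 - 7*(-1)) + (7*7 - 0*1) + (0*0 - (-6)*7)
= 100
Area = |100|/2 = 50

50


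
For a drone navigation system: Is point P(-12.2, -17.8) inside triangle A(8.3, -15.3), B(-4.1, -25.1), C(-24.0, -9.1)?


Cross products: AB x AP = -169.9, BC x BP = -15.67, CA x CP = -207.85
All same sign? yes

Yes, inside


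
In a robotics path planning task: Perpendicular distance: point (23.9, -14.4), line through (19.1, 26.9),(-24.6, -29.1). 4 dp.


|cross product| = 2073.61
|line direction| = sqrt(5045.69) = 71.033
Distance = 2073.61/sqrt(5045.69) = 29.1922

29.1922


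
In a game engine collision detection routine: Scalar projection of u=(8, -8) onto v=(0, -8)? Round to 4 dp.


u.v = 64, |v| = sqrt(64) = 8
Scalar projection = u.v / |v| = 64 / sqrt(64) = 8

8


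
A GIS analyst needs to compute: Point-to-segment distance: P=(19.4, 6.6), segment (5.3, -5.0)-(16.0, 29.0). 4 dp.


Project P onto AB: t = 0.4292 (clamped to [0,1])
Closest point on segment: (9.8922, 9.5921)
Distance: 9.9675

9.9675


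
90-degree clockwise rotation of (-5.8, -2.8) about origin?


90° CW: (x,y) -> (y, -x)
(-5.8,-2.8) -> (-2.8, 5.8)

(-2.8, 5.8)


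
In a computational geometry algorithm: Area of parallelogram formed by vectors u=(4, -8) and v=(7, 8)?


|u x v| = |4*8 - (-8)*7|
= |32 - (-56)| = 88

88


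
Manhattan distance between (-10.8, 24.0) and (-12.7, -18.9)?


|(-10.8)-(-12.7)| + |24-(-18.9)| = 1.9 + 42.9 = 44.8

44.8


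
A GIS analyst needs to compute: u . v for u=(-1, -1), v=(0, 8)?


u . v = u_x*v_x + u_y*v_y = (-1)*0 + (-1)*8
= 0 + (-8) = -8

-8


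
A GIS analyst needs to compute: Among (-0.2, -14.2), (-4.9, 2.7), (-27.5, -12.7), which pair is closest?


d(P0,P1) = 17.5414, d(P0,P2) = 27.3412, d(P1,P2) = 27.3481
Closest: P0 and P1

Closest pair: (-0.2, -14.2) and (-4.9, 2.7), distance = 17.5414


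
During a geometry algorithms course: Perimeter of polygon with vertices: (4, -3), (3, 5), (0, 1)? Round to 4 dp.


Sides: (4, -3)->(3, 5): sqrt(65) = 8.062258, (3, 5)->(0, 1): sqrt(25) = 5, (0, 1)->(4, -3): sqrt(32) = 5.656854
Sum = 18.719112
Perimeter = 18.7191

18.7191


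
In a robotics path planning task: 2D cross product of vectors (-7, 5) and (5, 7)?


u x v = u_x*v_y - u_y*v_x = (-7)*7 - 5*5
= (-49) - 25 = -74

-74


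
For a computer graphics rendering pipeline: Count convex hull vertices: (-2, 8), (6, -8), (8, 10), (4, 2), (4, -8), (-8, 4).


Convex hull vertices (CCW): (-8, 4), (4, -8), (6, -8), (8, 10), (-2, 8)
Count = 5

5


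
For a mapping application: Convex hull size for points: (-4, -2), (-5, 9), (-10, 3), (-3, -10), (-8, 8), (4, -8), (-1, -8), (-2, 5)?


Convex hull vertices (CCW): (-10, 3), (-3, -10), (4, -8), (-2, 5), (-5, 9), (-8, 8)
Count = 6

6


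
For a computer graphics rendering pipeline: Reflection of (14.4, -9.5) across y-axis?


Reflection over y-axis: (x,y) -> (-x,y)
(14.4, -9.5) -> (-14.4, -9.5)

(-14.4, -9.5)


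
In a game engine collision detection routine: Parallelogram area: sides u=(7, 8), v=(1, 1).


|u x v| = |7*1 - 8*1|
= |7 - 8| = 1

1


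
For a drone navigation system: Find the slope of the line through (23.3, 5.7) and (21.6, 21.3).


slope = (y2-y1)/(x2-x1) = (21.3-5.7)/(21.6-23.3) = 15.6/(-1.7) = -9.1765

-9.1765


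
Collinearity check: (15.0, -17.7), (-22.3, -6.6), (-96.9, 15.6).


Cross product: ((-22.3)-15)*(15.6-(-17.7)) - ((-6.6)-(-17.7))*((-96.9)-15)
= 0

Yes, collinear


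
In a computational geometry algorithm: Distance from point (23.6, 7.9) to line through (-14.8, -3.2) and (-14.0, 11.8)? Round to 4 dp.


|cross product| = 567.12
|line direction| = sqrt(225.64) = 15.0213
Distance = 567.12/sqrt(225.64) = 37.7543

37.7543


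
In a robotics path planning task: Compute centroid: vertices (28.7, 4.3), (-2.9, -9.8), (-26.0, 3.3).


Centroid = ((x_A+x_B+x_C)/3, (y_A+y_B+y_C)/3)
= ((28.7+(-2.9)+(-26))/3, (4.3+(-9.8)+3.3)/3)
= (-0.0667, -0.7333)

(-0.0667, -0.7333)


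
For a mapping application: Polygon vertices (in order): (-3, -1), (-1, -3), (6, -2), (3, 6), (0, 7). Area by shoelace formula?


Shoelace sum: ((-3)*(-3) - (-1)*(-1)) + ((-1)*(-2) - 6*(-3)) + (6*6 - 3*(-2)) + (3*7 - 0*6) + (0*(-1) - (-3)*7)
= 112
Area = |112|/2 = 56

56


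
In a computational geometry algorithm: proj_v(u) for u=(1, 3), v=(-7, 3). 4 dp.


u.v = 2, |v| = sqrt(58) = 7.6158
Scalar projection = u.v / |v| = 2 / sqrt(58) = 0.2626

0.2626


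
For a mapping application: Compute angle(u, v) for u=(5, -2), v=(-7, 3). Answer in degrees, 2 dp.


u.v = -41, |u| = sqrt(29) = 5.3852, |v| = sqrt(58) = 7.6158
cos(theta) = u.v/(|u||v|) = -41/sqrt(1682) = -0.999703
theta = acos(-0.999703) = 178.6 degrees

178.6 degrees


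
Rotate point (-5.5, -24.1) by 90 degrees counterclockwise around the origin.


90° CCW: (x,y) -> (-y, x)
(-5.5,-24.1) -> (24.1, -5.5)

(24.1, -5.5)


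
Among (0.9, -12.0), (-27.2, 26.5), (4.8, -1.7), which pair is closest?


d(P0,P1) = 47.664, d(P0,P2) = 11.0136, d(P1,P2) = 42.6525
Closest: P0 and P2

Closest pair: (0.9, -12.0) and (4.8, -1.7), distance = 11.0136


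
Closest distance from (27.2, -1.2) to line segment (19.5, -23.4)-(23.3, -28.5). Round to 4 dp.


Project P onto AB: t = 0 (clamped to [0,1])
Closest point on segment: (19.5, -23.4)
Distance: 23.4974

23.4974


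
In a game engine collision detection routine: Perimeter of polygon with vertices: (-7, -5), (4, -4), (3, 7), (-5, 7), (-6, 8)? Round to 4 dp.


Sides: (-7, -5)->(4, -4): sqrt(122) = 11.045361, (4, -4)->(3, 7): sqrt(122) = 11.045361, (3, 7)->(-5, 7): sqrt(64) = 8, (-5, 7)->(-6, 8): sqrt(2) = 1.414214, (-6, 8)->(-7, -5): sqrt(170) = 13.038405
Sum = 44.543341
Perimeter = 44.5433

44.5433


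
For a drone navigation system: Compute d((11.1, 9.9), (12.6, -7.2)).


dx=1.5, dy=-17.1
d^2 = 1.5^2 + (-17.1)^2 = 294.66
d = sqrt(294.66) = 17.1657

17.1657


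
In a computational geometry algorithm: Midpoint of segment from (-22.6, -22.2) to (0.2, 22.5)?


M = (((-22.6)+0.2)/2, ((-22.2)+22.5)/2)
= (-11.2, 0.15)

(-11.2, 0.15)
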